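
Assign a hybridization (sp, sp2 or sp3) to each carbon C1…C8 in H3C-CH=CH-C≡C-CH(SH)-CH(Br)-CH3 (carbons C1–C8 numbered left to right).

C1 has 4 σ bonds: steric number 4 → sp3.
C2 is sp2: 3 σ bonds, plus one π bond, 3 electron-density regions.
C3: 3 σ bonds, plus one π bond — 3 electron domains, sp2.
C4: 2 σ bonds, plus two π bonds; 2 regions of electron density → sp.
C5: 2 σ bonds, plus two π bonds — 2 electron domains, sp.
C6 (4 σ bonds) has steric number 4: sp3.
C7: 4 σ bonds; 4 regions of electron density → sp3.
C8 carries 4 σ bonds, giving a steric number of 4, so it is sp3.

C1 sp3, C2 sp2, C3 sp2, C4 sp, C5 sp, C6 sp3, C7 sp3, C8 sp3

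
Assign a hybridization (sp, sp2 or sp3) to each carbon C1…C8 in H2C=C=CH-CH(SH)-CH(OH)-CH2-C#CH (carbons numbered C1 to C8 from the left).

C1 carries 3 σ bonds, plus one π bond, giving a steric number of 3, so it is sp2.
C2: 2 σ bonds, plus two π bonds — 2 electron domains, sp.
C3: 3 σ bonds, plus one π bond — 3 electron domains, sp2.
C4 is sp3: 4 σ bonds, 4 electron-density regions.
C5 — 4 σ bonds. Steric number 4, so sp3.
C6: 4 σ bonds — 4 electron domains, sp3.
C7: 2 σ bonds, plus two π bonds — 2 electron domains, sp.
C8 — 2 σ bonds, plus two π bonds. Steric number 2, so sp.

C1 sp2, C2 sp, C3 sp2, C4 sp3, C5 sp3, C6 sp3, C7 sp, C8 sp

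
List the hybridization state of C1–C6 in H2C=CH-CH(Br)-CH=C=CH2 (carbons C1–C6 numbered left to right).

C1 sp2, C2 sp2, C3 sp3, C4 sp2, C5 sp, C6 sp2

C1 is sp2: 3 σ bonds, plus one π bond, 3 electron-density regions.
C2 is sp2: 3 σ bonds, plus one π bond, 3 electron-density regions.
C3 — 4 σ bonds. Steric number 4, so sp3.
C4 has 3 σ bonds, plus one π bond: steric number 3 → sp2.
C5 — 2 σ bonds, plus two π bonds. Steric number 2, so sp.
C6: 3 σ bonds, plus one π bond; 3 regions of electron density → sp2.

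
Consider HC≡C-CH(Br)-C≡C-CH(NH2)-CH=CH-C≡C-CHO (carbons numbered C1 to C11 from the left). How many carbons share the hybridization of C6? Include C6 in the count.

2

C6 is sp3 (only σ bonds).
C1: sp
C2: sp
C3: sp3 ✓
C4: sp
C5: sp
C6: sp3 ✓
C7: sp2
C8: sp2
C9: sp
C10: sp
C11: sp2
2 carbons are sp3.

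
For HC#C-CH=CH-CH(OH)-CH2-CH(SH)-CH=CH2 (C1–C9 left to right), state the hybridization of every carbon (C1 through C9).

C1 sp, C2 sp, C3 sp2, C4 sp2, C5 sp3, C6 sp3, C7 sp3, C8 sp2, C9 sp2

C1 has 2 σ bonds, plus two π bonds: steric number 2 → sp.
C2: 2 σ bonds, plus two π bonds — 2 electron domains, sp.
C3: 3 σ bonds, plus one π bond — 3 electron domains, sp2.
C4 is sp2: 3 σ bonds, plus one π bond, 3 electron-density regions.
C5 carries 4 σ bonds, giving a steric number of 4, so it is sp3.
C6 — 4 σ bonds. Steric number 4, so sp3.
C7 — 4 σ bonds. Steric number 4, so sp3.
C8 is sp2: 3 σ bonds, plus one π bond, 3 electron-density regions.
C9 (3 σ bonds, plus one π bond) has steric number 3: sp2.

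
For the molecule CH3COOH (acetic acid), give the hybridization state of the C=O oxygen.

sp^2

The C=O oxygen: 1 σ bond and 2 lone pairs, plus one π bond; 3 regions of electron density → sp2.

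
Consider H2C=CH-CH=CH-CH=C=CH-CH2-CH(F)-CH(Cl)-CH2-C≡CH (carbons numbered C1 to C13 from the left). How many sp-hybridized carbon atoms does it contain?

3

C1: sp2
C2: sp2
C3: sp2
C4: sp2
C5: sp2
C6: sp ✓
C7: sp2
C8: sp3
C9: sp3
C10: sp3
C11: sp3
C12: sp ✓
C13: sp ✓
C6, C12, C13 → 3 sp carbons.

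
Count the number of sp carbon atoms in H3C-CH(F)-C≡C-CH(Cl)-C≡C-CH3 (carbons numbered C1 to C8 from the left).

C1: sp3
C2: sp3
C3: sp ✓
C4: sp ✓
C5: sp3
C6: sp ✓
C7: sp ✓
C8: sp3
C3, C4, C6, C7 → 4 sp carbons.

4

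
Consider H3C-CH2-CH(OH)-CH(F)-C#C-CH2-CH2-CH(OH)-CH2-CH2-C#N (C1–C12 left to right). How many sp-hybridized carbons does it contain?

3

C1: sp3
C2: sp3
C3: sp3
C4: sp3
C5: sp ✓
C6: sp ✓
C7: sp3
C8: sp3
C9: sp3
C10: sp3
C11: sp3
C12: sp ✓
C5, C6, C12 → 3 sp carbons.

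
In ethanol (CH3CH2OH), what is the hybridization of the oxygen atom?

sp^3

The oxygen atom — 2 σ bonds and 2 lone pairs. Steric number 4, so sp3.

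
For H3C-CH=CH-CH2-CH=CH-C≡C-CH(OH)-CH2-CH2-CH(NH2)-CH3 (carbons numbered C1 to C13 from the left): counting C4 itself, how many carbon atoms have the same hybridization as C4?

C4 is sp3 (only σ bonds).
C1: sp3 ✓
C2: sp2
C3: sp2
C4: sp3 ✓
C5: sp2
C6: sp2
C7: sp
C8: sp
C9: sp3 ✓
C10: sp3 ✓
C11: sp3 ✓
C12: sp3 ✓
C13: sp3 ✓
7 carbons are sp3.

7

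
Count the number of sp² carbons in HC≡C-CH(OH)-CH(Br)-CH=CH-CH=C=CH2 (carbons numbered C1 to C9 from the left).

4

C1: sp
C2: sp
C3: sp3
C4: sp3
C5: sp2 ✓
C6: sp2 ✓
C7: sp2 ✓
C8: sp
C9: sp2 ✓
C5, C6, C7, C9 → 4 sp2 carbons.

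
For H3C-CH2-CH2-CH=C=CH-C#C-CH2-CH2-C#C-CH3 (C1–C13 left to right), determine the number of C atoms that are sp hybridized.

C1: sp3
C2: sp3
C3: sp3
C4: sp2
C5: sp ✓
C6: sp2
C7: sp ✓
C8: sp ✓
C9: sp3
C10: sp3
C11: sp ✓
C12: sp ✓
C13: sp3
C5, C7, C8, C11, C12 → 5 sp carbons.

5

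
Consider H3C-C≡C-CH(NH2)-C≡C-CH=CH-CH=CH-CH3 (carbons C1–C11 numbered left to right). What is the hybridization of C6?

sp

C6 — 2 σ bonds, plus two π bonds. Steric number 2, so sp.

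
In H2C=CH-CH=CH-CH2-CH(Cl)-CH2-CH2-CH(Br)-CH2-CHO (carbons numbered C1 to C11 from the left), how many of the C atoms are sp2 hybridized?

5

C1: sp2 ✓
C2: sp2 ✓
C3: sp2 ✓
C4: sp2 ✓
C5: sp3
C6: sp3
C7: sp3
C8: sp3
C9: sp3
C10: sp3
C11: sp2 ✓
C1, C2, C3, C4, C11 → 5 sp2 carbons.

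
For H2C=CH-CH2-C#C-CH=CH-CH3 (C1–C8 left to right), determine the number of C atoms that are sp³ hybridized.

2

C1: sp2
C2: sp2
C3: sp3 ✓
C4: sp
C5: sp
C6: sp2
C7: sp2
C8: sp3 ✓
C3, C8 → 2 sp3 carbons.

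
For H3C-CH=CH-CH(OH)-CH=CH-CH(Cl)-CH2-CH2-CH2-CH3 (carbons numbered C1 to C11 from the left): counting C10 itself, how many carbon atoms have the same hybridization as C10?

7

C10 is sp3 (only σ bonds).
C1: sp3 ✓
C2: sp2
C3: sp2
C4: sp3 ✓
C5: sp2
C6: sp2
C7: sp3 ✓
C8: sp3 ✓
C9: sp3 ✓
C10: sp3 ✓
C11: sp3 ✓
7 carbons are sp3.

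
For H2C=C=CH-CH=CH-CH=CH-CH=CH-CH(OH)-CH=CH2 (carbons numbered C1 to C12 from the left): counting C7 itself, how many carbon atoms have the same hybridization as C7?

10

C7 is sp2 (one π bond).
C1: sp2 ✓
C2: sp
C3: sp2 ✓
C4: sp2 ✓
C5: sp2 ✓
C6: sp2 ✓
C7: sp2 ✓
C8: sp2 ✓
C9: sp2 ✓
C10: sp3
C11: sp2 ✓
C12: sp2 ✓
10 carbons are sp2.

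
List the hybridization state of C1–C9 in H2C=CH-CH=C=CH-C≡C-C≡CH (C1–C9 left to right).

C1 has 3 σ bonds, plus one π bond: steric number 3 → sp2.
C2 is sp2: 3 σ bonds, plus one π bond, 3 electron-density regions.
C3: 3 σ bonds, plus one π bond — 3 electron domains, sp2.
C4 (2 σ bonds, plus two π bonds) has steric number 2: sp.
C5 is sp2: 3 σ bonds, plus one π bond, 3 electron-density regions.
C6: 2 σ bonds, plus two π bonds — 2 electron domains, sp.
C7: 2 σ bonds, plus two π bonds; 2 regions of electron density → sp.
C8 carries 2 σ bonds, plus two π bonds, giving a steric number of 2, so it is sp.
C9: 2 σ bonds, plus two π bonds; 2 regions of electron density → sp.

C1 sp2, C2 sp2, C3 sp2, C4 sp, C5 sp2, C6 sp, C7 sp, C8 sp, C9 sp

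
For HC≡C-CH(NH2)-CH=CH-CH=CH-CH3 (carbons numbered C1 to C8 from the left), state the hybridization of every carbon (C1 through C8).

C1 sp, C2 sp, C3 sp3, C4 sp2, C5 sp2, C6 sp2, C7 sp2, C8 sp3

C1: 2 σ bonds, plus two π bonds; 2 regions of electron density → sp.
C2: 2 σ bonds, plus two π bonds; 2 regions of electron density → sp.
C3 carries 4 σ bonds, giving a steric number of 4, so it is sp3.
C4 — 3 σ bonds, plus one π bond. Steric number 3, so sp2.
C5: 3 σ bonds, plus one π bond — 3 electron domains, sp2.
C6 — 3 σ bonds, plus one π bond. Steric number 3, so sp2.
C7: 3 σ bonds, plus one π bond — 3 electron domains, sp2.
C8 is sp3: 4 σ bonds, 4 electron-density regions.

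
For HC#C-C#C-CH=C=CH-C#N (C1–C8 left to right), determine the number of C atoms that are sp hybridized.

6

C1: sp ✓
C2: sp ✓
C3: sp ✓
C4: sp ✓
C5: sp2
C6: sp ✓
C7: sp2
C8: sp ✓
C1, C2, C3, C4, C6, C8 → 6 sp carbons.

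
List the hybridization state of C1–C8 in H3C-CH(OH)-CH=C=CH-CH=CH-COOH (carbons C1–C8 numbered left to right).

C1 (4 σ bonds) has steric number 4: sp3.
C2: 4 σ bonds — 4 electron domains, sp3.
C3 has 3 σ bonds, plus one π bond: steric number 3 → sp2.
C4 — 2 σ bonds, plus two π bonds. Steric number 2, so sp.
C5 — 3 σ bonds, plus one π bond. Steric number 3, so sp2.
C6 — 3 σ bonds, plus one π bond. Steric number 3, so sp2.
C7 has 3 σ bonds, plus one π bond: steric number 3 → sp2.
C8 is sp2: 3 σ bonds, plus one π bond, 3 electron-density regions.

C1 sp3, C2 sp3, C3 sp2, C4 sp, C5 sp2, C6 sp2, C7 sp2, C8 sp2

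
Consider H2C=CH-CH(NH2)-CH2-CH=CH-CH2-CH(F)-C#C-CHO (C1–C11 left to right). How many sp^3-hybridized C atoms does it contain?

C1: sp2
C2: sp2
C3: sp3 ✓
C4: sp3 ✓
C5: sp2
C6: sp2
C7: sp3 ✓
C8: sp3 ✓
C9: sp
C10: sp
C11: sp2
C3, C4, C7, C8 → 4 sp3 carbons.

4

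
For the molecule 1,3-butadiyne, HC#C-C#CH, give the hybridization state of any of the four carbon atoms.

sp

Every carbon is part of a C≡C triple bond: two σ regions → sp.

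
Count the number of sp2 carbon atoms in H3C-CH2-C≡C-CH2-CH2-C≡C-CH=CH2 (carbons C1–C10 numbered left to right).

2

C1: sp3
C2: sp3
C3: sp
C4: sp
C5: sp3
C6: sp3
C7: sp
C8: sp
C9: sp2 ✓
C10: sp2 ✓
C9, C10 → 2 sp2 carbons.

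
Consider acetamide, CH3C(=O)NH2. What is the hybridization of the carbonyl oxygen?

The carbonyl oxygen: 1 σ bond and 2 lone pairs, plus one π bond; 3 regions of electron density → sp2.

sp2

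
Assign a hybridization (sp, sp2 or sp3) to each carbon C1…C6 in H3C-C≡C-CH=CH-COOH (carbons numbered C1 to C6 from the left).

C1 sp3, C2 sp, C3 sp, C4 sp2, C5 sp2, C6 sp2

C1 carries 4 σ bonds, giving a steric number of 4, so it is sp3.
C2: 2 σ bonds, plus two π bonds — 2 electron domains, sp.
C3 is sp: 2 σ bonds, plus two π bonds, 2 electron-density regions.
C4 is sp2: 3 σ bonds, plus one π bond, 3 electron-density regions.
C5 — 3 σ bonds, plus one π bond. Steric number 3, so sp2.
C6: 3 σ bonds, plus one π bond; 3 regions of electron density → sp2.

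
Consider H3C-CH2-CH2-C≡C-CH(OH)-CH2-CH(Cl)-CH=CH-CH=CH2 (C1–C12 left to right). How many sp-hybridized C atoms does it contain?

C1: sp3
C2: sp3
C3: sp3
C4: sp ✓
C5: sp ✓
C6: sp3
C7: sp3
C8: sp3
C9: sp2
C10: sp2
C11: sp2
C12: sp2
C4, C5 → 2 sp carbons.

2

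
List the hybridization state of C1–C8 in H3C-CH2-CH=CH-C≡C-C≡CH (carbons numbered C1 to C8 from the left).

C1 sp3, C2 sp3, C3 sp2, C4 sp2, C5 sp, C6 sp, C7 sp, C8 sp

C1 (4 σ bonds) has steric number 4: sp3.
C2 carries 4 σ bonds, giving a steric number of 4, so it is sp3.
C3 has 3 σ bonds, plus one π bond: steric number 3 → sp2.
C4 has 3 σ bonds, plus one π bond: steric number 3 → sp2.
C5: 2 σ bonds, plus two π bonds — 2 electron domains, sp.
C6: 2 σ bonds, plus two π bonds — 2 electron domains, sp.
C7 (2 σ bonds, plus two π bonds) has steric number 2: sp.
C8: 2 σ bonds, plus two π bonds — 2 electron domains, sp.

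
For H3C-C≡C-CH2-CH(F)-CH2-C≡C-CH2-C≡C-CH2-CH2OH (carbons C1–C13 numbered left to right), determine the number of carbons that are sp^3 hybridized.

7

C1: sp3 ✓
C2: sp
C3: sp
C4: sp3 ✓
C5: sp3 ✓
C6: sp3 ✓
C7: sp
C8: sp
C9: sp3 ✓
C10: sp
C11: sp
C12: sp3 ✓
C13: sp3 ✓
C1, C4, C5, C6, C9, C12, C13 → 7 sp3 carbons.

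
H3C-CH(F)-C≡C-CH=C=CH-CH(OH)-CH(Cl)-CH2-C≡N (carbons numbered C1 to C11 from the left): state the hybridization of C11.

C11 is sp: 2 σ bonds, plus two π bonds, 2 electron-density regions.

sp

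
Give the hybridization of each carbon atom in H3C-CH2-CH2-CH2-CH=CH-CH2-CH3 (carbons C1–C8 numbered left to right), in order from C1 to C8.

C1 — 4 σ bonds. Steric number 4, so sp3.
C2 has 4 σ bonds: steric number 4 → sp3.
C3: 4 σ bonds — 4 electron domains, sp3.
C4 is sp3: 4 σ bonds, 4 electron-density regions.
C5 is sp2: 3 σ bonds, plus one π bond, 3 electron-density regions.
C6: 3 σ bonds, plus one π bond — 3 electron domains, sp2.
C7 (4 σ bonds) has steric number 4: sp3.
C8: 4 σ bonds; 4 regions of electron density → sp3.

C1 sp3, C2 sp3, C3 sp3, C4 sp3, C5 sp2, C6 sp2, C7 sp3, C8 sp3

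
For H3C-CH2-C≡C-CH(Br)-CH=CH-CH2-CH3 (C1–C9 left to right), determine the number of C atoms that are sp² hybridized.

C1: sp3
C2: sp3
C3: sp
C4: sp
C5: sp3
C6: sp2 ✓
C7: sp2 ✓
C8: sp3
C9: sp3
C6, C7 → 2 sp2 carbons.

2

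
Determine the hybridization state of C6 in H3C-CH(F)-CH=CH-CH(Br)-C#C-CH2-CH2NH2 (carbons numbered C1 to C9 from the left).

sp

C6 is sp: 2 σ bonds, plus two π bonds, 2 electron-density regions.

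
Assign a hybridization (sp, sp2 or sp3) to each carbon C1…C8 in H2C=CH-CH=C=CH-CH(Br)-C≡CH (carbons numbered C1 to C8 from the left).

C1 carries 3 σ bonds, plus one π bond, giving a steric number of 3, so it is sp2.
C2 has 3 σ bonds, plus one π bond: steric number 3 → sp2.
C3 is sp2: 3 σ bonds, plus one π bond, 3 electron-density regions.
C4 — 2 σ bonds, plus two π bonds. Steric number 2, so sp.
C5 is sp2: 3 σ bonds, plus one π bond, 3 electron-density regions.
C6 — 4 σ bonds. Steric number 4, so sp3.
C7 carries 2 σ bonds, plus two π bonds, giving a steric number of 2, so it is sp.
C8 (2 σ bonds, plus two π bonds) has steric number 2: sp.

C1 sp2, C2 sp2, C3 sp2, C4 sp, C5 sp2, C6 sp3, C7 sp, C8 sp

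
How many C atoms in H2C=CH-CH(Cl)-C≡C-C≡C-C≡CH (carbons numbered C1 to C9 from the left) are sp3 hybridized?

C1: sp2
C2: sp2
C3: sp3 ✓
C4: sp
C5: sp
C6: sp
C7: sp
C8: sp
C9: sp
C3 → 1 sp3 carbon.

1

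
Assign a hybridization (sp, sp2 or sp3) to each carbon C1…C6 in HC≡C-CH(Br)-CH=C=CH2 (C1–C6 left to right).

C1 — 2 σ bonds, plus two π bonds. Steric number 2, so sp.
C2: 2 σ bonds, plus two π bonds — 2 electron domains, sp.
C3: 4 σ bonds; 4 regions of electron density → sp3.
C4: 3 σ bonds, plus one π bond — 3 electron domains, sp2.
C5 — 2 σ bonds, plus two π bonds. Steric number 2, so sp.
C6 — 3 σ bonds, plus one π bond. Steric number 3, so sp2.

C1 sp, C2 sp, C3 sp3, C4 sp2, C5 sp, C6 sp2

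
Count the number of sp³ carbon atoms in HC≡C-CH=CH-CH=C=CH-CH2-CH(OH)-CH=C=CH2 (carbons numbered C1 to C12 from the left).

2

C1: sp
C2: sp
C3: sp2
C4: sp2
C5: sp2
C6: sp
C7: sp2
C8: sp3 ✓
C9: sp3 ✓
C10: sp2
C11: sp
C12: sp2
C8, C9 → 2 sp3 carbons.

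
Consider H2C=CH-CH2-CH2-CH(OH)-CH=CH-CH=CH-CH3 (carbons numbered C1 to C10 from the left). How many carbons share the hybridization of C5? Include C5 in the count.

C5 is sp3 (only σ bonds).
C1: sp2
C2: sp2
C3: sp3 ✓
C4: sp3 ✓
C5: sp3 ✓
C6: sp2
C7: sp2
C8: sp2
C9: sp2
C10: sp3 ✓
4 carbons are sp3.

4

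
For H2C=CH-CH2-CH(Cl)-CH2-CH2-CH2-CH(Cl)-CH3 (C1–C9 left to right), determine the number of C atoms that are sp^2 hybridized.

2

C1: sp2 ✓
C2: sp2 ✓
C3: sp3
C4: sp3
C5: sp3
C6: sp3
C7: sp3
C8: sp3
C9: sp3
C1, C2 → 2 sp2 carbons.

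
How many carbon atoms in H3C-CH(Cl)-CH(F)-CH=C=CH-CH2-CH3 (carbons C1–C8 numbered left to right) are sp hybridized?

1

C1: sp3
C2: sp3
C3: sp3
C4: sp2
C5: sp ✓
C6: sp2
C7: sp3
C8: sp3
C5 → 1 sp carbon.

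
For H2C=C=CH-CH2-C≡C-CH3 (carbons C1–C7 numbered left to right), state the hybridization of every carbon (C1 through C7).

C1 (3 σ bonds, plus one π bond) has steric number 3: sp2.
C2 has 2 σ bonds, plus two π bonds: steric number 2 → sp.
C3: 3 σ bonds, plus one π bond; 3 regions of electron density → sp2.
C4 (4 σ bonds) has steric number 4: sp3.
C5 has 2 σ bonds, plus two π bonds: steric number 2 → sp.
C6 carries 2 σ bonds, plus two π bonds, giving a steric number of 2, so it is sp.
C7 — 4 σ bonds. Steric number 4, so sp3.

C1 sp2, C2 sp, C3 sp2, C4 sp3, C5 sp, C6 sp, C7 sp3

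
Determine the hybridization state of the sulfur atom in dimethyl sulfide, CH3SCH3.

The sulfur atom — 2 σ bonds and 2 lone pairs. Steric number 4, so sp3.

sp³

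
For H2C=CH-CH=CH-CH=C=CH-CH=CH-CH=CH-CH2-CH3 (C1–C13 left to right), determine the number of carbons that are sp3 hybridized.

C1: sp2
C2: sp2
C3: sp2
C4: sp2
C5: sp2
C6: sp
C7: sp2
C8: sp2
C9: sp2
C10: sp2
C11: sp2
C12: sp3 ✓
C13: sp3 ✓
C12, C13 → 2 sp3 carbons.

2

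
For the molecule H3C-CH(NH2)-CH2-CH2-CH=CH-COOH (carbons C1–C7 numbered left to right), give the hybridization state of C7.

sp^2

C7 (3 σ bonds, plus one π bond) has steric number 3: sp2.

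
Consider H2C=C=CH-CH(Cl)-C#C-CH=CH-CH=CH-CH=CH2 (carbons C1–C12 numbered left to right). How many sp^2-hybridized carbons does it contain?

8

C1: sp2 ✓
C2: sp
C3: sp2 ✓
C4: sp3
C5: sp
C6: sp
C7: sp2 ✓
C8: sp2 ✓
C9: sp2 ✓
C10: sp2 ✓
C11: sp2 ✓
C12: sp2 ✓
C1, C3, C7, C8, C9, C10, C11, C12 → 8 sp2 carbons.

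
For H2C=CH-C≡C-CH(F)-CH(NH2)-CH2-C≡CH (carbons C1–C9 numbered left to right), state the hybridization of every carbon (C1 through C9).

C1 has 3 σ bonds, plus one π bond: steric number 3 → sp2.
C2 carries 3 σ bonds, plus one π bond, giving a steric number of 3, so it is sp2.
C3: 2 σ bonds, plus two π bonds; 2 regions of electron density → sp.
C4 has 2 σ bonds, plus two π bonds: steric number 2 → sp.
C5 is sp3: 4 σ bonds, 4 electron-density regions.
C6 — 4 σ bonds. Steric number 4, so sp3.
C7 has 4 σ bonds: steric number 4 → sp3.
C8 carries 2 σ bonds, plus two π bonds, giving a steric number of 2, so it is sp.
C9 carries 2 σ bonds, plus two π bonds, giving a steric number of 2, so it is sp.

C1 sp2, C2 sp2, C3 sp, C4 sp, C5 sp3, C6 sp3, C7 sp3, C8 sp, C9 sp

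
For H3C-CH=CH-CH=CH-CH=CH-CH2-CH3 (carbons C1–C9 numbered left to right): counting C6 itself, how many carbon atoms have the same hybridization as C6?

C6 is sp2 (one π bond).
C1: sp3
C2: sp2 ✓
C3: sp2 ✓
C4: sp2 ✓
C5: sp2 ✓
C6: sp2 ✓
C7: sp2 ✓
C8: sp3
C9: sp3
6 carbons are sp2.

6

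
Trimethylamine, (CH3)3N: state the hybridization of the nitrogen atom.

The nitrogen atom is sp3: 3 σ bonds and 1 lone pair, 4 electron-density regions.

sp3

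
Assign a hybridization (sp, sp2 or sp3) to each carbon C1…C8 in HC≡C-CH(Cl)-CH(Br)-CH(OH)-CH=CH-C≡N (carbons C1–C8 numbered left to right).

C1 carries 2 σ bonds, plus two π bonds, giving a steric number of 2, so it is sp.
C2: 2 σ bonds, plus two π bonds; 2 regions of electron density → sp.
C3 is sp3: 4 σ bonds, 4 electron-density regions.
C4 — 4 σ bonds. Steric number 4, so sp3.
C5 carries 4 σ bonds, giving a steric number of 4, so it is sp3.
C6: 3 σ bonds, plus one π bond; 3 regions of electron density → sp2.
C7 (3 σ bonds, plus one π bond) has steric number 3: sp2.
C8 carries 2 σ bonds, plus two π bonds, giving a steric number of 2, so it is sp.

C1 sp, C2 sp, C3 sp3, C4 sp3, C5 sp3, C6 sp2, C7 sp2, C8 sp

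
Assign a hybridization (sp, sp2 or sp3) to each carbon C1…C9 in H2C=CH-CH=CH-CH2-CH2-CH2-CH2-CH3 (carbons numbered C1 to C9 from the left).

C1: 3 σ bonds, plus one π bond — 3 electron domains, sp2.
C2 is sp2: 3 σ bonds, plus one π bond, 3 electron-density regions.
C3: 3 σ bonds, plus one π bond; 3 regions of electron density → sp2.
C4: 3 σ bonds, plus one π bond — 3 electron domains, sp2.
C5: 4 σ bonds; 4 regions of electron density → sp3.
C6 (4 σ bonds) has steric number 4: sp3.
C7 is sp3: 4 σ bonds, 4 electron-density regions.
C8 — 4 σ bonds. Steric number 4, so sp3.
C9: 4 σ bonds; 4 regions of electron density → sp3.

C1 sp2, C2 sp2, C3 sp2, C4 sp2, C5 sp3, C6 sp3, C7 sp3, C8 sp3, C9 sp3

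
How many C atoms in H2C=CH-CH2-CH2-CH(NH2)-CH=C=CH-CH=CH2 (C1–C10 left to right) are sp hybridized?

1

C1: sp2
C2: sp2
C3: sp3
C4: sp3
C5: sp3
C6: sp2
C7: sp ✓
C8: sp2
C9: sp2
C10: sp2
C7 → 1 sp carbon.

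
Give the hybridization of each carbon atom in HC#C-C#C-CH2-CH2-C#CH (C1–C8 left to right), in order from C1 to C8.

C1 — 2 σ bonds, plus two π bonds. Steric number 2, so sp.
C2 (2 σ bonds, plus two π bonds) has steric number 2: sp.
C3 has 2 σ bonds, plus two π bonds: steric number 2 → sp.
C4 (2 σ bonds, plus two π bonds) has steric number 2: sp.
C5: 4 σ bonds — 4 electron domains, sp3.
C6 — 4 σ bonds. Steric number 4, so sp3.
C7 (2 σ bonds, plus two π bonds) has steric number 2: sp.
C8 has 2 σ bonds, plus two π bonds: steric number 2 → sp.

C1 sp, C2 sp, C3 sp, C4 sp, C5 sp3, C6 sp3, C7 sp, C8 sp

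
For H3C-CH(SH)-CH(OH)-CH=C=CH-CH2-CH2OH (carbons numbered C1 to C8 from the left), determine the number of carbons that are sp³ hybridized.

5

C1: sp3 ✓
C2: sp3 ✓
C3: sp3 ✓
C4: sp2
C5: sp
C6: sp2
C7: sp3 ✓
C8: sp3 ✓
C1, C2, C3, C7, C8 → 5 sp3 carbons.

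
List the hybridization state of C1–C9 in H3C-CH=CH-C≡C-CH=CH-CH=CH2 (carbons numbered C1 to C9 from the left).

C1 sp3, C2 sp2, C3 sp2, C4 sp, C5 sp, C6 sp2, C7 sp2, C8 sp2, C9 sp2

C1: 4 σ bonds; 4 regions of electron density → sp3.
C2: 3 σ bonds, plus one π bond — 3 electron domains, sp2.
C3 has 3 σ bonds, plus one π bond: steric number 3 → sp2.
C4 has 2 σ bonds, plus two π bonds: steric number 2 → sp.
C5 — 2 σ bonds, plus two π bonds. Steric number 2, so sp.
C6: 3 σ bonds, plus one π bond; 3 regions of electron density → sp2.
C7 — 3 σ bonds, plus one π bond. Steric number 3, so sp2.
C8: 3 σ bonds, plus one π bond; 3 regions of electron density → sp2.
C9 — 3 σ bonds, plus one π bond. Steric number 3, so sp2.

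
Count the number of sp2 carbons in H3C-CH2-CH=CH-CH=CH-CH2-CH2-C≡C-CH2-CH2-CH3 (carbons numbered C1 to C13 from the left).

C1: sp3
C2: sp3
C3: sp2 ✓
C4: sp2 ✓
C5: sp2 ✓
C6: sp2 ✓
C7: sp3
C8: sp3
C9: sp
C10: sp
C11: sp3
C12: sp3
C13: sp3
C3, C4, C5, C6 → 4 sp2 carbons.

4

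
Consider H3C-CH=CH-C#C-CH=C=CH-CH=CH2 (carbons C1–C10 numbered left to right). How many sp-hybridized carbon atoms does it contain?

3

C1: sp3
C2: sp2
C3: sp2
C4: sp ✓
C5: sp ✓
C6: sp2
C7: sp ✓
C8: sp2
C9: sp2
C10: sp2
C4, C5, C7 → 3 sp carbons.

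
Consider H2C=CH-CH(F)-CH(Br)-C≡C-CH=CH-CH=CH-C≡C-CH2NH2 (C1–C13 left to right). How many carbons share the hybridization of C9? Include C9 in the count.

6

C9 is sp2 (one π bond).
C1: sp2 ✓
C2: sp2 ✓
C3: sp3
C4: sp3
C5: sp
C6: sp
C7: sp2 ✓
C8: sp2 ✓
C9: sp2 ✓
C10: sp2 ✓
C11: sp
C12: sp
C13: sp3
6 carbons are sp2.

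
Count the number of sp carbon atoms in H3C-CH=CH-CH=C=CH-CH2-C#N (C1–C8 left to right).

2

C1: sp3
C2: sp2
C3: sp2
C4: sp2
C5: sp ✓
C6: sp2
C7: sp3
C8: sp ✓
C5, C8 → 2 sp carbons.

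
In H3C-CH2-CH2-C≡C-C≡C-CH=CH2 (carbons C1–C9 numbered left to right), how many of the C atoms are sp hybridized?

C1: sp3
C2: sp3
C3: sp3
C4: sp ✓
C5: sp ✓
C6: sp ✓
C7: sp ✓
C8: sp2
C9: sp2
C4, C5, C6, C7 → 4 sp carbons.

4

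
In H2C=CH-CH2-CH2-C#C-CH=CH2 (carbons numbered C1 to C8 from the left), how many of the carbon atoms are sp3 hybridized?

2

C1: sp2
C2: sp2
C3: sp3 ✓
C4: sp3 ✓
C5: sp
C6: sp
C7: sp2
C8: sp2
C3, C4 → 2 sp3 carbons.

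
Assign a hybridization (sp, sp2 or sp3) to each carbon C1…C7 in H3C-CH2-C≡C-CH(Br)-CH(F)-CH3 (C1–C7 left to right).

C1 sp3, C2 sp3, C3 sp, C4 sp, C5 sp3, C6 sp3, C7 sp3

C1 carries 4 σ bonds, giving a steric number of 4, so it is sp3.
C2 carries 4 σ bonds, giving a steric number of 4, so it is sp3.
C3: 2 σ bonds, plus two π bonds; 2 regions of electron density → sp.
C4 — 2 σ bonds, plus two π bonds. Steric number 2, so sp.
C5: 4 σ bonds — 4 electron domains, sp3.
C6 has 4 σ bonds: steric number 4 → sp3.
C7: 4 σ bonds — 4 electron domains, sp3.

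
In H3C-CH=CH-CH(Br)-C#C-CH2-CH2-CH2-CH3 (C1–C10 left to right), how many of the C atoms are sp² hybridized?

C1: sp3
C2: sp2 ✓
C3: sp2 ✓
C4: sp3
C5: sp
C6: sp
C7: sp3
C8: sp3
C9: sp3
C10: sp3
C2, C3 → 2 sp2 carbons.

2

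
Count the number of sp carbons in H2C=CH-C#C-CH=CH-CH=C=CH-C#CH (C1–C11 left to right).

C1: sp2
C2: sp2
C3: sp ✓
C4: sp ✓
C5: sp2
C6: sp2
C7: sp2
C8: sp ✓
C9: sp2
C10: sp ✓
C11: sp ✓
C3, C4, C8, C10, C11 → 5 sp carbons.

5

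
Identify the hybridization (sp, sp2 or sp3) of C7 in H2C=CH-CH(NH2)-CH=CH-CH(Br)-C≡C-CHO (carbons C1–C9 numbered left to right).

sp

C7: 2 σ bonds, plus two π bonds — 2 electron domains, sp.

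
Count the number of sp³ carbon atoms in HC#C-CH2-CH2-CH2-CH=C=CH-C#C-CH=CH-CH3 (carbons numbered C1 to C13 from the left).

C1: sp
C2: sp
C3: sp3 ✓
C4: sp3 ✓
C5: sp3 ✓
C6: sp2
C7: sp
C8: sp2
C9: sp
C10: sp
C11: sp2
C12: sp2
C13: sp3 ✓
C3, C4, C5, C13 → 4 sp3 carbons.

4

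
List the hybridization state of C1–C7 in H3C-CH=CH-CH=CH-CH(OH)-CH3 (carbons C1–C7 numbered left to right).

C1: 4 σ bonds — 4 electron domains, sp3.
C2 has 3 σ bonds, plus one π bond: steric number 3 → sp2.
C3: 3 σ bonds, plus one π bond; 3 regions of electron density → sp2.
C4 is sp2: 3 σ bonds, plus one π bond, 3 electron-density regions.
C5 carries 3 σ bonds, plus one π bond, giving a steric number of 3, so it is sp2.
C6 — 4 σ bonds. Steric number 4, so sp3.
C7 has 4 σ bonds: steric number 4 → sp3.

C1 sp3, C2 sp2, C3 sp2, C4 sp2, C5 sp2, C6 sp3, C7 sp3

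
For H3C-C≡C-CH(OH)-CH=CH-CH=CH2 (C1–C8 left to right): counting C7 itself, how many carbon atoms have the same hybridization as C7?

C7 is sp2 (one π bond).
C1: sp3
C2: sp
C3: sp
C4: sp3
C5: sp2 ✓
C6: sp2 ✓
C7: sp2 ✓
C8: sp2 ✓
4 carbons are sp2.

4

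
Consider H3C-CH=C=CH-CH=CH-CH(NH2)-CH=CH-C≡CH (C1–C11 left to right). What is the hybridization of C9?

C9 is sp2: 3 σ bonds, plus one π bond, 3 electron-density regions.

sp2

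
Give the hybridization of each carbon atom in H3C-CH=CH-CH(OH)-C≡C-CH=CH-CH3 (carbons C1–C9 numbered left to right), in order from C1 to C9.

C1 sp3, C2 sp2, C3 sp2, C4 sp3, C5 sp, C6 sp, C7 sp2, C8 sp2, C9 sp3

C1: 4 σ bonds; 4 regions of electron density → sp3.
C2 (3 σ bonds, plus one π bond) has steric number 3: sp2.
C3 is sp2: 3 σ bonds, plus one π bond, 3 electron-density regions.
C4: 4 σ bonds; 4 regions of electron density → sp3.
C5: 2 σ bonds, plus two π bonds — 2 electron domains, sp.
C6 is sp: 2 σ bonds, plus two π bonds, 2 electron-density regions.
C7 is sp2: 3 σ bonds, plus one π bond, 3 electron-density regions.
C8 — 3 σ bonds, plus one π bond. Steric number 3, so sp2.
C9: 4 σ bonds — 4 electron domains, sp3.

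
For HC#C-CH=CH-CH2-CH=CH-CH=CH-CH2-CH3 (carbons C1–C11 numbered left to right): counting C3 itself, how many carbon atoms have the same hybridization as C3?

6

C3 is sp2 (one π bond).
C1: sp
C2: sp
C3: sp2 ✓
C4: sp2 ✓
C5: sp3
C6: sp2 ✓
C7: sp2 ✓
C8: sp2 ✓
C9: sp2 ✓
C10: sp3
C11: sp3
6 carbons are sp2.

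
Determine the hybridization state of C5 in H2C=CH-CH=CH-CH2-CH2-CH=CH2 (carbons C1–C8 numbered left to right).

sp^3

C5: 4 σ bonds — 4 electron domains, sp3.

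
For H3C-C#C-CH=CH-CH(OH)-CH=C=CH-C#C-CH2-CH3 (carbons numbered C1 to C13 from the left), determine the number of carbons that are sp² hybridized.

C1: sp3
C2: sp
C3: sp
C4: sp2 ✓
C5: sp2 ✓
C6: sp3
C7: sp2 ✓
C8: sp
C9: sp2 ✓
C10: sp
C11: sp
C12: sp3
C13: sp3
C4, C5, C7, C9 → 4 sp2 carbons.

4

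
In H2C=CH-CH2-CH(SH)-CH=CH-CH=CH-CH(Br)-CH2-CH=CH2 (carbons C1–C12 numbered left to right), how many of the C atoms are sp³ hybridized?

4

C1: sp2
C2: sp2
C3: sp3 ✓
C4: sp3 ✓
C5: sp2
C6: sp2
C7: sp2
C8: sp2
C9: sp3 ✓
C10: sp3 ✓
C11: sp2
C12: sp2
C3, C4, C9, C10 → 4 sp3 carbons.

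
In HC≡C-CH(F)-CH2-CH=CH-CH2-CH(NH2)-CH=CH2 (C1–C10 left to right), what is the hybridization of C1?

C1 is sp: 2 σ bonds, plus two π bonds, 2 electron-density regions.

sp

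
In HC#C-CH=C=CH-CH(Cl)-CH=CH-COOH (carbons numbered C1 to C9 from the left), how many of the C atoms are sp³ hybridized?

1

C1: sp
C2: sp
C3: sp2
C4: sp
C5: sp2
C6: sp3 ✓
C7: sp2
C8: sp2
C9: sp2
C6 → 1 sp3 carbon.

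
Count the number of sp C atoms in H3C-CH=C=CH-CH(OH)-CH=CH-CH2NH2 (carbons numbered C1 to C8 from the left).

C1: sp3
C2: sp2
C3: sp ✓
C4: sp2
C5: sp3
C6: sp2
C7: sp2
C8: sp3
C3 → 1 sp carbon.

1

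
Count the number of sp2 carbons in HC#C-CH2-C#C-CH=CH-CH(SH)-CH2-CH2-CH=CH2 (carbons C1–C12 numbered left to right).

4

C1: sp
C2: sp
C3: sp3
C4: sp
C5: sp
C6: sp2 ✓
C7: sp2 ✓
C8: sp3
C9: sp3
C10: sp3
C11: sp2 ✓
C12: sp2 ✓
C6, C7, C11, C12 → 4 sp2 carbons.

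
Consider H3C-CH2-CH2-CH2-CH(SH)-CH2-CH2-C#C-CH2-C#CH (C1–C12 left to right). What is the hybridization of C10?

sp^3

C10 (4 σ bonds) has steric number 4: sp3.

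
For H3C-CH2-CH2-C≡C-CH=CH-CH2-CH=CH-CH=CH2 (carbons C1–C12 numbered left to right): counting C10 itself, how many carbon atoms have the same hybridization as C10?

6

C10 is sp2 (one π bond).
C1: sp3
C2: sp3
C3: sp3
C4: sp
C5: sp
C6: sp2 ✓
C7: sp2 ✓
C8: sp3
C9: sp2 ✓
C10: sp2 ✓
C11: sp2 ✓
C12: sp2 ✓
6 carbons are sp2.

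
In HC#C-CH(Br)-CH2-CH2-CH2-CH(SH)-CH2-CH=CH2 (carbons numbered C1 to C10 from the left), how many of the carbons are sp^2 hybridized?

2

C1: sp
C2: sp
C3: sp3
C4: sp3
C5: sp3
C6: sp3
C7: sp3
C8: sp3
C9: sp2 ✓
C10: sp2 ✓
C9, C10 → 2 sp2 carbons.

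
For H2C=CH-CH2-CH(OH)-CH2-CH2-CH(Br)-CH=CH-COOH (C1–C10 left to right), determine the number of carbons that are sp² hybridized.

5

C1: sp2 ✓
C2: sp2 ✓
C3: sp3
C4: sp3
C5: sp3
C6: sp3
C7: sp3
C8: sp2 ✓
C9: sp2 ✓
C10: sp2 ✓
C1, C2, C8, C9, C10 → 5 sp2 carbons.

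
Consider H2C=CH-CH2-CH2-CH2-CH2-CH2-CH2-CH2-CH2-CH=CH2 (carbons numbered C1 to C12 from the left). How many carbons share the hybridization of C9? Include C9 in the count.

8

C9 is sp3 (only σ bonds).
C1: sp2
C2: sp2
C3: sp3 ✓
C4: sp3 ✓
C5: sp3 ✓
C6: sp3 ✓
C7: sp3 ✓
C8: sp3 ✓
C9: sp3 ✓
C10: sp3 ✓
C11: sp2
C12: sp2
8 carbons are sp3.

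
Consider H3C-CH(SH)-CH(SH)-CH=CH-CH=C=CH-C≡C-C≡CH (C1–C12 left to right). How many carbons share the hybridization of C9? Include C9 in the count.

C9 is sp (two π bonds).
C1: sp3
C2: sp3
C3: sp3
C4: sp2
C5: sp2
C6: sp2
C7: sp ✓
C8: sp2
C9: sp ✓
C10: sp ✓
C11: sp ✓
C12: sp ✓
5 carbons are sp.

5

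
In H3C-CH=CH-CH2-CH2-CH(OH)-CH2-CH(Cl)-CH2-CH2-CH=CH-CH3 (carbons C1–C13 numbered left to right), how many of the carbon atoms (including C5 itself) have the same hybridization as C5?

9

C5 is sp3 (only σ bonds).
C1: sp3 ✓
C2: sp2
C3: sp2
C4: sp3 ✓
C5: sp3 ✓
C6: sp3 ✓
C7: sp3 ✓
C8: sp3 ✓
C9: sp3 ✓
C10: sp3 ✓
C11: sp2
C12: sp2
C13: sp3 ✓
9 carbons are sp3.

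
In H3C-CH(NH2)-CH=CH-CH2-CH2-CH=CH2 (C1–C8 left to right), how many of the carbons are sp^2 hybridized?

C1: sp3
C2: sp3
C3: sp2 ✓
C4: sp2 ✓
C5: sp3
C6: sp3
C7: sp2 ✓
C8: sp2 ✓
C3, C4, C7, C8 → 4 sp2 carbons.

4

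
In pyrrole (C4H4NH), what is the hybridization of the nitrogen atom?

N has three σ bonds; its lone pair occupies the p orbital and is part of the aromatic π system, so N is sp2 (not the sp3 a naive steric count of 4 would give).

sp^2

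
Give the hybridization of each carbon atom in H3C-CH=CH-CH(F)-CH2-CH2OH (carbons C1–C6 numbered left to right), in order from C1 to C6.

C1 sp3, C2 sp2, C3 sp2, C4 sp3, C5 sp3, C6 sp3

C1: 4 σ bonds; 4 regions of electron density → sp3.
C2 carries 3 σ bonds, plus one π bond, giving a steric number of 3, so it is sp2.
C3: 3 σ bonds, plus one π bond; 3 regions of electron density → sp2.
C4 — 4 σ bonds. Steric number 4, so sp3.
C5 carries 4 σ bonds, giving a steric number of 4, so it is sp3.
C6: 4 σ bonds — 4 electron domains, sp3.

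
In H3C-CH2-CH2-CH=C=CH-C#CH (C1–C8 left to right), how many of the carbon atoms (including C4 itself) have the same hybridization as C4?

C4 is sp2 (one π bond).
C1: sp3
C2: sp3
C3: sp3
C4: sp2 ✓
C5: sp
C6: sp2 ✓
C7: sp
C8: sp
2 carbons are sp2.

2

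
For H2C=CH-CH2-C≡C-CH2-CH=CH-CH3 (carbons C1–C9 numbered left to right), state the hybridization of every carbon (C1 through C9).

C1 carries 3 σ bonds, plus one π bond, giving a steric number of 3, so it is sp2.
C2 — 3 σ bonds, plus one π bond. Steric number 3, so sp2.
C3 — 4 σ bonds. Steric number 4, so sp3.
C4 carries 2 σ bonds, plus two π bonds, giving a steric number of 2, so it is sp.
C5 (2 σ bonds, plus two π bonds) has steric number 2: sp.
C6 has 4 σ bonds: steric number 4 → sp3.
C7 carries 3 σ bonds, plus one π bond, giving a steric number of 3, so it is sp2.
C8 is sp2: 3 σ bonds, plus one π bond, 3 electron-density regions.
C9 is sp3: 4 σ bonds, 4 electron-density regions.

C1 sp2, C2 sp2, C3 sp3, C4 sp, C5 sp, C6 sp3, C7 sp2, C8 sp2, C9 sp3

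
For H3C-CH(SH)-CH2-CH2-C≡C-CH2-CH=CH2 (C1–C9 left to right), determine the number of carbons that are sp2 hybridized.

2

C1: sp3
C2: sp3
C3: sp3
C4: sp3
C5: sp
C6: sp
C7: sp3
C8: sp2 ✓
C9: sp2 ✓
C8, C9 → 2 sp2 carbons.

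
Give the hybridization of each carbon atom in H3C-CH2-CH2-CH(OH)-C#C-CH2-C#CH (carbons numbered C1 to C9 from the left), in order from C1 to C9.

C1 (4 σ bonds) has steric number 4: sp3.
C2 — 4 σ bonds. Steric number 4, so sp3.
C3 is sp3: 4 σ bonds, 4 electron-density regions.
C4 — 4 σ bonds. Steric number 4, so sp3.
C5: 2 σ bonds, plus two π bonds — 2 electron domains, sp.
C6: 2 σ bonds, plus two π bonds; 2 regions of electron density → sp.
C7 has 4 σ bonds: steric number 4 → sp3.
C8 is sp: 2 σ bonds, plus two π bonds, 2 electron-density regions.
C9 is sp: 2 σ bonds, plus two π bonds, 2 electron-density regions.

C1 sp3, C2 sp3, C3 sp3, C4 sp3, C5 sp, C6 sp, C7 sp3, C8 sp, C9 sp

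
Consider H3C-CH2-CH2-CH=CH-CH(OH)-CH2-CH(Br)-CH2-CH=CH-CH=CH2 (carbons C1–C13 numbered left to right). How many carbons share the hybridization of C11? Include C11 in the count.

6

C11 is sp2 (one π bond).
C1: sp3
C2: sp3
C3: sp3
C4: sp2 ✓
C5: sp2 ✓
C6: sp3
C7: sp3
C8: sp3
C9: sp3
C10: sp2 ✓
C11: sp2 ✓
C12: sp2 ✓
C13: sp2 ✓
6 carbons are sp2.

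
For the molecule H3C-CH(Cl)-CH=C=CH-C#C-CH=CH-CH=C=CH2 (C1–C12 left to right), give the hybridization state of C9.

C9 is sp2: 3 σ bonds, plus one π bond, 3 electron-density regions.

sp2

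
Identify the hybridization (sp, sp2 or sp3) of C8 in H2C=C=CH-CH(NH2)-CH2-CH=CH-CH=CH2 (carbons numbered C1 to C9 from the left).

C8 carries 3 σ bonds, plus one π bond, giving a steric number of 3, so it is sp2.

sp^2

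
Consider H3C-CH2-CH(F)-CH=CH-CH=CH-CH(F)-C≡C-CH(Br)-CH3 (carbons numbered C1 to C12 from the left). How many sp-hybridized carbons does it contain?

C1: sp3
C2: sp3
C3: sp3
C4: sp2
C5: sp2
C6: sp2
C7: sp2
C8: sp3
C9: sp ✓
C10: sp ✓
C11: sp3
C12: sp3
C9, C10 → 2 sp carbons.

2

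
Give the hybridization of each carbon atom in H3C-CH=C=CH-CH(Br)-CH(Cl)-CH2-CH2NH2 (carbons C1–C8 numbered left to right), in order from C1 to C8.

C1 sp3, C2 sp2, C3 sp, C4 sp2, C5 sp3, C6 sp3, C7 sp3, C8 sp3

C1 is sp3: 4 σ bonds, 4 electron-density regions.
C2: 3 σ bonds, plus one π bond; 3 regions of electron density → sp2.
C3: 2 σ bonds, plus two π bonds; 2 regions of electron density → sp.
C4 has 3 σ bonds, plus one π bond: steric number 3 → sp2.
C5 is sp3: 4 σ bonds, 4 electron-density regions.
C6 has 4 σ bonds: steric number 4 → sp3.
C7: 4 σ bonds; 4 regions of electron density → sp3.
C8 (4 σ bonds) has steric number 4: sp3.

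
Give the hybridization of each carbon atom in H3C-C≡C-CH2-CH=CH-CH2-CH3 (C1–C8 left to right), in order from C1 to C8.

C1 (4 σ bonds) has steric number 4: sp3.
C2 carries 2 σ bonds, plus two π bonds, giving a steric number of 2, so it is sp.
C3 is sp: 2 σ bonds, plus two π bonds, 2 electron-density regions.
C4: 4 σ bonds; 4 regions of electron density → sp3.
C5: 3 σ bonds, plus one π bond — 3 electron domains, sp2.
C6 has 3 σ bonds, plus one π bond: steric number 3 → sp2.
C7: 4 σ bonds — 4 electron domains, sp3.
C8 (4 σ bonds) has steric number 4: sp3.

C1 sp3, C2 sp, C3 sp, C4 sp3, C5 sp2, C6 sp2, C7 sp3, C8 sp3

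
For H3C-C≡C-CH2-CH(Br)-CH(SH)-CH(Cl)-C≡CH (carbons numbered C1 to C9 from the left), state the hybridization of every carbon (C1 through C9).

C1: 4 σ bonds — 4 electron domains, sp3.
C2 is sp: 2 σ bonds, plus two π bonds, 2 electron-density regions.
C3 carries 2 σ bonds, plus two π bonds, giving a steric number of 2, so it is sp.
C4: 4 σ bonds; 4 regions of electron density → sp3.
C5 is sp3: 4 σ bonds, 4 electron-density regions.
C6: 4 σ bonds — 4 electron domains, sp3.
C7 has 4 σ bonds: steric number 4 → sp3.
C8 carries 2 σ bonds, plus two π bonds, giving a steric number of 2, so it is sp.
C9 (2 σ bonds, plus two π bonds) has steric number 2: sp.

C1 sp3, C2 sp, C3 sp, C4 sp3, C5 sp3, C6 sp3, C7 sp3, C8 sp, C9 sp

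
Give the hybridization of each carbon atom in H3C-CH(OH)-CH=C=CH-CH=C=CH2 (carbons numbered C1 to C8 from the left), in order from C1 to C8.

C1 sp3, C2 sp3, C3 sp2, C4 sp, C5 sp2, C6 sp2, C7 sp, C8 sp2

C1 has 4 σ bonds: steric number 4 → sp3.
C2 — 4 σ bonds. Steric number 4, so sp3.
C3 (3 σ bonds, plus one π bond) has steric number 3: sp2.
C4 has 2 σ bonds, plus two π bonds: steric number 2 → sp.
C5 (3 σ bonds, plus one π bond) has steric number 3: sp2.
C6: 3 σ bonds, plus one π bond; 3 regions of electron density → sp2.
C7: 2 σ bonds, plus two π bonds — 2 electron domains, sp.
C8 is sp2: 3 σ bonds, plus one π bond, 3 electron-density regions.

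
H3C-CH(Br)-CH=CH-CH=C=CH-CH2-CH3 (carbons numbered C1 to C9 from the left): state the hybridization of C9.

sp^3

C9 is sp3: 4 σ bonds, 4 electron-density regions.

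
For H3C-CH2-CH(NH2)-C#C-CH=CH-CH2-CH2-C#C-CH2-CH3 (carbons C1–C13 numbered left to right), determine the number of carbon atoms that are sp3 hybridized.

C1: sp3 ✓
C2: sp3 ✓
C3: sp3 ✓
C4: sp
C5: sp
C6: sp2
C7: sp2
C8: sp3 ✓
C9: sp3 ✓
C10: sp
C11: sp
C12: sp3 ✓
C13: sp3 ✓
C1, C2, C3, C8, C9, C12, C13 → 7 sp3 carbons.

7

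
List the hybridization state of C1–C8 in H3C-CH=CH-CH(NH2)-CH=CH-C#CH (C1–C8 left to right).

C1 sp3, C2 sp2, C3 sp2, C4 sp3, C5 sp2, C6 sp2, C7 sp, C8 sp

C1 has 4 σ bonds: steric number 4 → sp3.
C2 carries 3 σ bonds, plus one π bond, giving a steric number of 3, so it is sp2.
C3 (3 σ bonds, plus one π bond) has steric number 3: sp2.
C4: 4 σ bonds; 4 regions of electron density → sp3.
C5 is sp2: 3 σ bonds, plus one π bond, 3 electron-density regions.
C6 carries 3 σ bonds, plus one π bond, giving a steric number of 3, so it is sp2.
C7 carries 2 σ bonds, plus two π bonds, giving a steric number of 2, so it is sp.
C8: 2 σ bonds, plus two π bonds; 2 regions of electron density → sp.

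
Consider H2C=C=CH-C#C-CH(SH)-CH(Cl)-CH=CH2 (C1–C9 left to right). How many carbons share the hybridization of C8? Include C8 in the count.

4

C8 is sp2 (one π bond).
C1: sp2 ✓
C2: sp
C3: sp2 ✓
C4: sp
C5: sp
C6: sp3
C7: sp3
C8: sp2 ✓
C9: sp2 ✓
4 carbons are sp2.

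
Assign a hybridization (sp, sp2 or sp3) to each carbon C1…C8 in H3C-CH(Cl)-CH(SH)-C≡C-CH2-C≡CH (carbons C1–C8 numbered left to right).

C1 has 4 σ bonds: steric number 4 → sp3.
C2: 4 σ bonds — 4 electron domains, sp3.
C3 has 4 σ bonds: steric number 4 → sp3.
C4 is sp: 2 σ bonds, plus two π bonds, 2 electron-density regions.
C5 has 2 σ bonds, plus two π bonds: steric number 2 → sp.
C6 (4 σ bonds) has steric number 4: sp3.
C7 (2 σ bonds, plus two π bonds) has steric number 2: sp.
C8 is sp: 2 σ bonds, plus two π bonds, 2 electron-density regions.

C1 sp3, C2 sp3, C3 sp3, C4 sp, C5 sp, C6 sp3, C7 sp, C8 sp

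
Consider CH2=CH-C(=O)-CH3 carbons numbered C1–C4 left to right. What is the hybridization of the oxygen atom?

The oxygen atom carries 1 σ bond and 2 lone pairs, plus one π bond, giving a steric number of 3, so it is sp2.

sp2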